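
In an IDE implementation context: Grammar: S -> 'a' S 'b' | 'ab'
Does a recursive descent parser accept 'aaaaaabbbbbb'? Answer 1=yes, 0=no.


Grammar accepts strings of the form a^n b^n (n >= 1)
Word: 'aaaaaabbbbbb'
Counting: 6 a's and 6 b's
Check: 6 == 6? Yes
Derivation (S -> aSb applied 5 time(s), then S -> ab): S => aSb => aaSbb => aaaSbbb => aaaaSbbbb => aaaaaSbbbbb => aaaaaabbbbbb
Accepted

1


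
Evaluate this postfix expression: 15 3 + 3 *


Processing tokens left to right:
Push 15, Push 3
Pop 15 and 3, compute 15 + 3 = 18, push 18
Push 3
Pop 18 and 3, compute 18 * 3 = 54, push 54
Stack result: 54

54


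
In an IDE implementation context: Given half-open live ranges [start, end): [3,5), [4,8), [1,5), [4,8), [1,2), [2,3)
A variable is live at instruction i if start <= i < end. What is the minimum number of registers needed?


Live ranges:
  Var0: [3, 5)
  Var1: [4, 8)
  Var2: [1, 5)
  Var3: [4, 8)
  Var4: [1, 2)
  Var5: [2, 3)
Sweep-line events (position, delta, active):
  pos=1 start -> active=1
  pos=1 start -> active=2
  pos=2 end -> active=1
  pos=2 start -> active=2
  pos=3 end -> active=1
  pos=3 start -> active=2
  pos=4 start -> active=3
  pos=4 start -> active=4
  pos=5 end -> active=3
  pos=5 end -> active=2
  pos=8 end -> active=1
  pos=8 end -> active=0
Maximum simultaneous active: 4
Minimum registers needed: 4

4


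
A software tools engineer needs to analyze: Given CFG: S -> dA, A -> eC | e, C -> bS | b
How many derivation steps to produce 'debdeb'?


Grammar: S -> dA, A -> eC | e, C -> bS | b
Deriving 'debdeb':
Step 1: S -> dA => dA
Step 2: A -> eC => deC
Step 3: C -> bS => debS
Step 4: S -> dA => debdA
Step 5: A -> eC => debdeC
Step 6: C -> b => debdeb
Total derivation steps: 6

6


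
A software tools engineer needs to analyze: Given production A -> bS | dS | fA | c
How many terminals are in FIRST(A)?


Production: A -> bS | dS | fA | c
Examining each alternative for leading terminals:
  A -> bS : first terminal = 'b'
  A -> dS : first terminal = 'd'
  A -> fA : first terminal = 'f'
  A -> c : first terminal = 'c'
FIRST(A) = {b, c, d, f}
Count: 4

4


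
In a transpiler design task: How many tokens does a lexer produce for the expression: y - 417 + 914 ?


Scanning 'y - 417 + 914'
Token 1: 'y' -> identifier
Token 2: '-' -> operator
Token 3: '417' -> integer_literal
Token 4: '+' -> operator
Token 5: '914' -> integer_literal
Total tokens: 5

5


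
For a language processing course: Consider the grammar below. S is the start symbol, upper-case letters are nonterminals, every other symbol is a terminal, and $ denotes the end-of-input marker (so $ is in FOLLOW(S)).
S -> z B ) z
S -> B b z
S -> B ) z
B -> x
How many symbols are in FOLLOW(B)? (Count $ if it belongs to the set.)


S is the start symbol and does not occur in any rule body, so FOLLOW(S) = {$}.
Examining every occurrence of B in a rule body:
  S -> z B ) z : B is followed by terminal ')' -> add ')'
  S -> B b z : B is followed by terminal 'b' -> add 'b'
  S -> B ) z : B is followed by terminal ')' -> add ')' (already in the set)
  B -> x : B does not occur in the body -> contributes nothing
FOLLOW(B) = {), b}
Count: 2

2


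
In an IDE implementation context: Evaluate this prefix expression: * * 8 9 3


Parsing prefix expression: * * 8 9 3
Step 1: Innermost operation '* 8 9'
  8 * 9 = 72
Step 2: Outer operation '* [72] 3'
  72 * 3 = 216

216


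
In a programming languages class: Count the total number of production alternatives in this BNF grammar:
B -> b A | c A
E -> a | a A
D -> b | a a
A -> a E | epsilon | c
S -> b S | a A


Counting alternatives per rule:
  B: 2 alternative(s)
  E: 2 alternative(s)
  D: 2 alternative(s)
  A: 3 alternative(s)
  S: 2 alternative(s)
Sum: 2 + 2 + 2 + 3 + 2 = 11

11


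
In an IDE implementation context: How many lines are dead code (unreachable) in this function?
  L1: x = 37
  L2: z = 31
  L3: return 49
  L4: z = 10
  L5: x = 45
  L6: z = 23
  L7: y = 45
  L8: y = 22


Analyzing control flow:
  L1: reachable (before return)
  L2: reachable (before return)
  L3: reachable (return statement)
  L4: DEAD (after return at L3)
  L5: DEAD (after return at L3)
  L6: DEAD (after return at L3)
  L7: DEAD (after return at L3)
  L8: DEAD (after return at L3)
Return at L3, total lines = 8
Dead lines: L4 through L8
Count: 5

5


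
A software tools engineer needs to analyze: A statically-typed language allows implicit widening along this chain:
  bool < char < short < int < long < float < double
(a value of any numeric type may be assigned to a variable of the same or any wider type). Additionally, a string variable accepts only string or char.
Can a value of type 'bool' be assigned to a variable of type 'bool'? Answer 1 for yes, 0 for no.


Target variable type: bool
Source value type: bool
Numeric ranks: bool=0, bool=0
Widening allowed iff rank(source) <= rank(target): 0 <= 0? Yes
Result: 1

1


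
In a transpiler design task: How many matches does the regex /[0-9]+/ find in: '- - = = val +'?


Pattern: /[0-9]+/ (int literals)
Input: '- - = = val +'
Scanning for matches:
Total matches: 0

0


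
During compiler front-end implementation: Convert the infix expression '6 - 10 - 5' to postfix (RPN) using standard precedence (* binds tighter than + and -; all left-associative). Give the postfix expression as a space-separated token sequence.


Applying the shunting-yard algorithm:
  Operand 6 -> output
  Push '-' onto operator stack -> op-stack: [-]
  Operand 10 -> output
  See '-' (prec 1); top '-' (prec 1) >= it -> pop '-' to output
  Push '-' onto operator stack -> op-stack: [-]
  Operand 5 -> output
  End of input: pop '-' to output
Postfix result: 6 10 - 5 -

6 10 - 5 -


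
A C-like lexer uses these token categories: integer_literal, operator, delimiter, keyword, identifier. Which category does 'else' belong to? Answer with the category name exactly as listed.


Token: 'else'
Checking categories:
  identifier: no
  integer_literal: no
  operator: no
  keyword: YES
  delimiter: no
Category: keyword

keyword


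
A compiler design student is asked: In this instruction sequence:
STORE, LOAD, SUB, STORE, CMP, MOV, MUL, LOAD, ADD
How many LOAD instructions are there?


Scanning instruction sequence for LOAD:
  Position 1: STORE
  Position 2: LOAD <- MATCH
  Position 3: SUB
  Position 4: STORE
  Position 5: CMP
  Position 6: MOV
  Position 7: MUL
  Position 8: LOAD <- MATCH
  Position 9: ADD
Matches at positions: [2, 8]
Total LOAD count: 2

2


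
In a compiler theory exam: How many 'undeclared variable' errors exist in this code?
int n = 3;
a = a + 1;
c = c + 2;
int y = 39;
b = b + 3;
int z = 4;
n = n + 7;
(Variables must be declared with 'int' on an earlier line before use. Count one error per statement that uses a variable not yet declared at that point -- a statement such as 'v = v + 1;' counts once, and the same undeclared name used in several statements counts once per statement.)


Scanning code line by line:
  Line 1: declare 'n' -> declared = ['n']
  Line 2: use 'a' -> ERROR (undeclared)
  Line 3: use 'c' -> ERROR (undeclared)
  Line 4: declare 'y' -> declared = ['n', 'y']
  Line 5: use 'b' -> ERROR (undeclared)
  Line 6: declare 'z' -> declared = ['n', 'y', 'z']
  Line 7: use 'n' -> OK (declared)
Total undeclared variable errors: 3

3


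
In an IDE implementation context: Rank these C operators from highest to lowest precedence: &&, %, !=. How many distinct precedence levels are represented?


Looking up precedence for each operator:
  && -> precedence 2
  % -> precedence 6
  != -> precedence 3
Sorted highest to lowest: %, !=, &&
Distinct precedence values: [6, 3, 2]
Number of distinct levels: 3

3


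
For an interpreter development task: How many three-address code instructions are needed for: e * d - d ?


Expression: e * d - d
Generating three-address code (respecting * over +/- precedence):
  Instruction 1: t1 = e * d
  Instruction 2: t2 = t1 - d
Total instructions: 2

2


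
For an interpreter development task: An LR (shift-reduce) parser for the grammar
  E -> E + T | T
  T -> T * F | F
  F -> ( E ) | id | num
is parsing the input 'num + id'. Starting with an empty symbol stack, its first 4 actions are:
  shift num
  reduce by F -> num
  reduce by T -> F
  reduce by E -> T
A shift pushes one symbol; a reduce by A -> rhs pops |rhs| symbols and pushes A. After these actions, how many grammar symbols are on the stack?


Tracking the symbol stack through each action:
  Action 1: shift 'num' : push -> stack = [num] (size 1)
  Action 2: reduce by F -> num : pop 1, push F -> stack = [F] (size 1)
  Action 3: reduce by T -> F : pop 1, push T -> stack = [T] (size 1)
  Action 4: reduce by E -> T : pop 1, push E -> stack = [E] (size 1)
Final stack size: 1

1


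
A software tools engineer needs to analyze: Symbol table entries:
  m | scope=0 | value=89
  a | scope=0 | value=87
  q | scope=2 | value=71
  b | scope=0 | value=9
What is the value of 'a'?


Searching symbol table for 'a':
  m | scope=0 | value=89
  a | scope=0 | value=87 <- MATCH
  q | scope=2 | value=71
  b | scope=0 | value=9
Found 'a' at scope 0 with value 87

87


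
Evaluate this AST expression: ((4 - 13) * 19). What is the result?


Expression: ((4 - 13) * 19)
Evaluating step by step:
  4 - 13 = -9
  -9 * 19 = -171
Result: -171

-171


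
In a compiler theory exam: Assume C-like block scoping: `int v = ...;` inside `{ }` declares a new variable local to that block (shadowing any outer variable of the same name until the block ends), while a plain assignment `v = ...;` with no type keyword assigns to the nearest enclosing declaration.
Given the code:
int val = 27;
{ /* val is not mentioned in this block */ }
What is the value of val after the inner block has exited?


Analyzing scoping rules:
Outer scope: declares val = 27
Inner block: val is neither redeclared nor assigned -> unchanged
After the block -> 27
Result: 27

27


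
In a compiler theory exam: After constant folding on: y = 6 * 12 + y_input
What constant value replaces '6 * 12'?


Identifying constant sub-expression:
  Original: y = 6 * 12 + y_input
  6 and 12 are both compile-time constants
  Evaluating: 6 * 12 = 72
  After folding: y = 72 + y_input

72


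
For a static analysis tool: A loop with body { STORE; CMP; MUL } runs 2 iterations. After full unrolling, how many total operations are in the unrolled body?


Loop body operations: STORE, CMP, MUL (3 ops per iteration)
Unrolling 2 iterations:
  Iteration 1: STORE, CMP, MUL (3 ops)
  Iteration 2: STORE, CMP, MUL (3 ops)
Total: 2 iterations * 3 ops/iter = 6 operations

6


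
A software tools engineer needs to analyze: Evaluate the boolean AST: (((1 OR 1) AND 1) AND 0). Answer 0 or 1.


Step 1: Evaluate inner node
  1 OR 1 = 1
Step 2: Evaluate next node
  1 AND 1 = 1
Step 3: Evaluate root node
  1 AND 0 = 0

0


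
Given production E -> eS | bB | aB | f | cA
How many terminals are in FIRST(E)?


Production: E -> eS | bB | aB | f | cA
Examining each alternative for leading terminals:
  E -> eS : first terminal = 'e'
  E -> bB : first terminal = 'b'
  E -> aB : first terminal = 'a'
  E -> f : first terminal = 'f'
  E -> cA : first terminal = 'c'
FIRST(E) = {a, b, c, e, f}
Count: 5

5


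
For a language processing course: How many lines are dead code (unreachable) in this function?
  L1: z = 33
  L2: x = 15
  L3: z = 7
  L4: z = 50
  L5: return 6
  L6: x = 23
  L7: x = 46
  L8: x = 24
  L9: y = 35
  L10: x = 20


Analyzing control flow:
  L1: reachable (before return)
  L2: reachable (before return)
  L3: reachable (before return)
  L4: reachable (before return)
  L5: reachable (return statement)
  L6: DEAD (after return at L5)
  L7: DEAD (after return at L5)
  L8: DEAD (after return at L5)
  L9: DEAD (after return at L5)
  L10: DEAD (after return at L5)
Return at L5, total lines = 10
Dead lines: L6 through L10
Count: 5

5


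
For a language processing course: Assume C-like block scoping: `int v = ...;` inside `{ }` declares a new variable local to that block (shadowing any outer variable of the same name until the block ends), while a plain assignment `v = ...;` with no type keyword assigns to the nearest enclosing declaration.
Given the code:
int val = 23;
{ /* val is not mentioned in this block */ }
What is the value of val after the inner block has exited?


Analyzing scoping rules:
Outer scope: declares val = 23
Inner block: val is neither redeclared nor assigned -> unchanged
After the block -> 23
Result: 23

23


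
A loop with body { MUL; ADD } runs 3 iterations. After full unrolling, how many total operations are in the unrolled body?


Loop body operations: MUL, ADD (2 ops per iteration)
Unrolling 3 iterations:
  Iteration 1: MUL, ADD (2 ops)
  Iteration 2: MUL, ADD (2 ops)
  Iteration 3: MUL, ADD (2 ops)
Total: 3 iterations * 2 ops/iter = 6 operations

6


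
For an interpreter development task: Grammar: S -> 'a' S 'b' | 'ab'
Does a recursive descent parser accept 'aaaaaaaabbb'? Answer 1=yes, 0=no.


Grammar accepts strings of the form a^n b^n (n >= 1)
Word: 'aaaaaaaabbb'
Counting: 8 a's and 3 b's
Check: 8 == 3? No
Mismatch: a-count != b-count
Rejected

0


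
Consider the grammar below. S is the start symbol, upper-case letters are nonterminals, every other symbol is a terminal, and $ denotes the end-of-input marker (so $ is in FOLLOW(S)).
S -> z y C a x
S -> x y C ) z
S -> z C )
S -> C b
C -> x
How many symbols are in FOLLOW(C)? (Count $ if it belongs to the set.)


S is the start symbol and does not occur in any rule body, so FOLLOW(S) = {$}.
Examining every occurrence of C in a rule body:
  S -> z y C a x : C is followed by terminal 'a' -> add 'a'
  S -> x y C ) z : C is followed by terminal ')' -> add ')'
  S -> z C ) : C is followed by terminal ')' -> add ')' (already in the set)
  S -> C b : C is followed by terminal 'b' -> add 'b'
  C -> x : C does not occur in the body -> contributes nothing
FOLLOW(C) = {), a, b}
Count: 3

3


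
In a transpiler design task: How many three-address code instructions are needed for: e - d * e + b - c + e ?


Expression: e - d * e + b - c + e
Generating three-address code (respecting * over +/- precedence):
  Instruction 1: t1 = d * e
  Instruction 2: t2 = e - t1
  Instruction 3: t3 = t2 + b
  Instruction 4: t4 = t3 - c
  Instruction 5: t5 = t4 + e
Total instructions: 5

5


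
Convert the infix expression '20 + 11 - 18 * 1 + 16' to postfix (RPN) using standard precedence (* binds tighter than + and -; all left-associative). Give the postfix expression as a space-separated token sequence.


Applying the shunting-yard algorithm:
  Operand 20 -> output
  Push '+' onto operator stack -> op-stack: [+]
  Operand 11 -> output
  See '-' (prec 1); top '+' (prec 1) >= it -> pop '+' to output
  Push '-' onto operator stack -> op-stack: [-]
  Operand 18 -> output
  Push '*' onto operator stack -> op-stack: [-, *]
  Operand 1 -> output
  See '+' (prec 1); top '*' (prec 2) >= it -> pop '*' to output
  See '+' (prec 1); top '-' (prec 1) >= it -> pop '-' to output
  Push '+' onto operator stack -> op-stack: [+]
  Operand 16 -> output
  End of input: pop '+' to output
Postfix result: 20 11 + 18 1 * - 16 +

20 11 + 18 1 * - 16 +


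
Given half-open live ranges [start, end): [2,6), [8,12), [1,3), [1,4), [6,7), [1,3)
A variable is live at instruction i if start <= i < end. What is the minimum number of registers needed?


Live ranges:
  Var0: [2, 6)
  Var1: [8, 12)
  Var2: [1, 3)
  Var3: [1, 4)
  Var4: [6, 7)
  Var5: [1, 3)
Sweep-line events (position, delta, active):
  pos=1 start -> active=1
  pos=1 start -> active=2
  pos=1 start -> active=3
  pos=2 start -> active=4
  pos=3 end -> active=3
  pos=3 end -> active=2
  pos=4 end -> active=1
  pos=6 end -> active=0
  pos=6 start -> active=1
  pos=7 end -> active=0
  pos=8 start -> active=1
  pos=12 end -> active=0
Maximum simultaneous active: 4
Minimum registers needed: 4

4


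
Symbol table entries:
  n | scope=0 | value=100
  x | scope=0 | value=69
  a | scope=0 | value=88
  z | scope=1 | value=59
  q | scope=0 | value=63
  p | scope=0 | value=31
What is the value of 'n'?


Searching symbol table for 'n':
  n | scope=0 | value=100 <- MATCH
  x | scope=0 | value=69
  a | scope=0 | value=88
  z | scope=1 | value=59
  q | scope=0 | value=63
  p | scope=0 | value=31
Found 'n' at scope 0 with value 100

100


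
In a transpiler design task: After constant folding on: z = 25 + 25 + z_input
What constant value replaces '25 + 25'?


Identifying constant sub-expression:
  Original: z = 25 + 25 + z_input
  25 and 25 are both compile-time constants
  Evaluating: 25 + 25 = 50
  After folding: z = 50 + z_input

50


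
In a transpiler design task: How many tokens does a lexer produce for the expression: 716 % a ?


Scanning '716 % a'
Token 1: '716' -> integer_literal
Token 2: '%' -> operator
Token 3: 'a' -> identifier
Total tokens: 3

3


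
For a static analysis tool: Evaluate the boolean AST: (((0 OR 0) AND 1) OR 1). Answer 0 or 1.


Step 1: Evaluate inner node
  0 OR 0 = 0
Step 2: Evaluate next node
  0 AND 1 = 0
Step 3: Evaluate root node
  0 OR 1 = 1

1


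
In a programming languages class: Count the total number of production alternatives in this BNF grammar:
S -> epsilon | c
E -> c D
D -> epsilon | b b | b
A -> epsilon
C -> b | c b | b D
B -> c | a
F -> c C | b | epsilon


Counting alternatives per rule:
  S: 2 alternative(s)
  E: 1 alternative(s)
  D: 3 alternative(s)
  A: 1 alternative(s)
  C: 3 alternative(s)
  B: 2 alternative(s)
  F: 3 alternative(s)
Sum: 2 + 1 + 3 + 1 + 3 + 2 + 3 = 15

15


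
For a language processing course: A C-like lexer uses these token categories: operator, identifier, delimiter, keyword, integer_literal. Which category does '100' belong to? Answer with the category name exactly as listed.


Token: '100'
Checking categories:
  identifier: no
  integer_literal: YES
  operator: no
  keyword: no
  delimiter: no
Category: integer_literal

integer_literal


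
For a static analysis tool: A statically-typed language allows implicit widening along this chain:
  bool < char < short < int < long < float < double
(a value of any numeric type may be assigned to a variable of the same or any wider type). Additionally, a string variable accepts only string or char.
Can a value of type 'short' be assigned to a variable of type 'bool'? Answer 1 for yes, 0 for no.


Target variable type: bool
Source value type: short
Numeric ranks: short=2, bool=0
Widening allowed iff rank(source) <= rank(target): 2 <= 0? No
Result: 0

0


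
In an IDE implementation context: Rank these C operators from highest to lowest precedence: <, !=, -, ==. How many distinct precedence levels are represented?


Looking up precedence for each operator:
  < -> precedence 4
  != -> precedence 3
  - -> precedence 5
  == -> precedence 3
Sorted highest to lowest: -, <, !=, ==
Distinct precedence values: [5, 4, 3]
Number of distinct levels: 3

3


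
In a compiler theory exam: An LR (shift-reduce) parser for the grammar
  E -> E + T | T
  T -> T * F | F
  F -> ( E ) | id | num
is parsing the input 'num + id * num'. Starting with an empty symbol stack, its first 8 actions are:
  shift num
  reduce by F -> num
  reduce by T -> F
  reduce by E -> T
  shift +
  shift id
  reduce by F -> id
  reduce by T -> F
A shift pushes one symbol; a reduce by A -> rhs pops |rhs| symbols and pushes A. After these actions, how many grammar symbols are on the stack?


Tracking the symbol stack through each action:
  Action 1: shift 'num' : push -> stack = [num] (size 1)
  Action 2: reduce by F -> num : pop 1, push F -> stack = [F] (size 1)
  Action 3: reduce by T -> F : pop 1, push T -> stack = [T] (size 1)
  Action 4: reduce by E -> T : pop 1, push E -> stack = [E] (size 1)
  Action 5: shift '+' : push -> stack = [E, +] (size 2)
  Action 6: shift 'id' : push -> stack = [E, +, id] (size 3)
  Action 7: reduce by F -> id : pop 1, push F -> stack = [E, +, F] (size 3)
  Action 8: reduce by T -> F : pop 1, push T -> stack = [E, +, T] (size 3)
Final stack size: 3

3


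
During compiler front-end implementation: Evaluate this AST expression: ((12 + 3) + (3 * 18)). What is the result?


Expression: ((12 + 3) + (3 * 18))
Evaluating step by step:
  12 + 3 = 15
  3 * 18 = 54
  15 + 54 = 69
Result: 69

69


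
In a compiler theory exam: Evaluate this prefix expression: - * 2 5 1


Parsing prefix expression: - * 2 5 1
Step 1: Innermost operation '* 2 5'
  2 * 5 = 10
Step 2: Outer operation '- [10] 1'
  10 - 1 = 9

9


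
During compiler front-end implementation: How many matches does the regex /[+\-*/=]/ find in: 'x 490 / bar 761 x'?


Pattern: /[+\-*/=]/ (operators)
Input: 'x 490 / bar 761 x'
Scanning for matches:
  Match 1: '/'
Total matches: 1

1


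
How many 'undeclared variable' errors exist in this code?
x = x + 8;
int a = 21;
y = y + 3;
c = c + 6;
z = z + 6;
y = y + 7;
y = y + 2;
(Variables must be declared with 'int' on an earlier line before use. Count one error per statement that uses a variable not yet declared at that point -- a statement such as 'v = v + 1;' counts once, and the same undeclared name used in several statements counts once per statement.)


Scanning code line by line:
  Line 1: use 'x' -> ERROR (undeclared)
  Line 2: declare 'a' -> declared = ['a']
  Line 3: use 'y' -> ERROR (undeclared)
  Line 4: use 'c' -> ERROR (undeclared)
  Line 5: use 'z' -> ERROR (undeclared)
  Line 6: use 'y' -> ERROR (undeclared)
  Line 7: use 'y' -> ERROR (undeclared)
Total undeclared variable errors: 6

6


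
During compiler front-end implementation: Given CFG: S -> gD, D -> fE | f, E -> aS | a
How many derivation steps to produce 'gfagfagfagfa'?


Grammar: S -> gD, D -> fE | f, E -> aS | a
Deriving 'gfagfagfagfa':
Step 1: S -> gD => gD
Step 2: D -> fE => gfE
Step 3: E -> aS => gfaS
Step 4: S -> gD => gfagD
Step 5: D -> fE => gfagfE
Step 6: E -> aS => gfagfaS
Step 7: S -> gD => gfagfagD
Step 8: D -> fE => gfagfagfE
Step 9: E -> aS => gfagfagfaS
Step 10: S -> gD => gfagfagfagD
Step 11: D -> fE => gfagfagfagfE
Step 12: E -> a => gfagfagfagfa
Total derivation steps: 12

12


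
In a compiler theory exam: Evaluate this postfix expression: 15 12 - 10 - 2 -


Processing tokens left to right:
Push 15, Push 12
Pop 15 and 12, compute 15 - 12 = 3, push 3
Push 10
Pop 3 and 10, compute 3 - 10 = -7, push -7
Push 2
Pop -7 and 2, compute -7 - 2 = -9, push -9
Stack result: -9

-9


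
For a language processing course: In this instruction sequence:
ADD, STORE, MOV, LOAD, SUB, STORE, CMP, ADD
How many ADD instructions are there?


Scanning instruction sequence for ADD:
  Position 1: ADD <- MATCH
  Position 2: STORE
  Position 3: MOV
  Position 4: LOAD
  Position 5: SUB
  Position 6: STORE
  Position 7: CMP
  Position 8: ADD <- MATCH
Matches at positions: [1, 8]
Total ADD count: 2

2


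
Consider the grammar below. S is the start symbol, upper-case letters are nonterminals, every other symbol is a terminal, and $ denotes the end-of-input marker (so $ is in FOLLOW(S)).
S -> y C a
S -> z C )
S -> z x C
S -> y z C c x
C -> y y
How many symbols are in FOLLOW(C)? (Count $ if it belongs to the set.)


S is the start symbol and does not occur in any rule body, so FOLLOW(S) = {$}.
Examining every occurrence of C in a rule body:
  S -> y C a : C is followed by terminal 'a' -> add 'a'
  S -> z C ) : C is followed by terminal ')' -> add ')'
  S -> z x C : C is at the right end -> add FOLLOW(S) = {$}
  S -> y z C c x : C is followed by terminal 'c' -> add 'c'
  C -> y y : C does not occur in the body -> contributes nothing
FOLLOW(C) = {), a, c, $}
Count: 4

4


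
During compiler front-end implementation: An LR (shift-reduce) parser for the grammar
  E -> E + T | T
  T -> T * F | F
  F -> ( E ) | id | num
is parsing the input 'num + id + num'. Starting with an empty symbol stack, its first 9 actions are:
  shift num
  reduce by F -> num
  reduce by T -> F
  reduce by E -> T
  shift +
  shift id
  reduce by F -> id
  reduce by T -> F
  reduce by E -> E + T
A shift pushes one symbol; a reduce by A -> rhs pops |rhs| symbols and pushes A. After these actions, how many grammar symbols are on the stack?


Tracking the symbol stack through each action:
  Action 1: shift 'num' : push -> stack = [num] (size 1)
  Action 2: reduce by F -> num : pop 1, push F -> stack = [F] (size 1)
  Action 3: reduce by T -> F : pop 1, push T -> stack = [T] (size 1)
  Action 4: reduce by E -> T : pop 1, push E -> stack = [E] (size 1)
  Action 5: shift '+' : push -> stack = [E, +] (size 2)
  Action 6: shift 'id' : push -> stack = [E, +, id] (size 3)
  Action 7: reduce by F -> id : pop 1, push F -> stack = [E, +, F] (size 3)
  Action 8: reduce by T -> F : pop 1, push T -> stack = [E, +, T] (size 3)
  Action 9: reduce by E -> E + T : pop 3, push E -> stack = [E] (size 1)
Final stack size: 1

1


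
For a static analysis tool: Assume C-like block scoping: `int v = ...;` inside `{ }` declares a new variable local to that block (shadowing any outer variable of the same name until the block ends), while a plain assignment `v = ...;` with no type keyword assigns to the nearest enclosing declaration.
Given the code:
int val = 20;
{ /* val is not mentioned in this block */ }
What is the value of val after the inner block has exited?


Analyzing scoping rules:
Outer scope: declares val = 20
Inner block: val is neither redeclared nor assigned -> unchanged
After the block -> 20
Result: 20

20


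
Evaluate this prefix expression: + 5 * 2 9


Parsing prefix expression: + 5 * 2 9
Step 1: Innermost operation '* 2 9'
  2 * 9 = 18
Step 2: Outer operation '+ 5 [18]'
  5 + 18 = 23

23


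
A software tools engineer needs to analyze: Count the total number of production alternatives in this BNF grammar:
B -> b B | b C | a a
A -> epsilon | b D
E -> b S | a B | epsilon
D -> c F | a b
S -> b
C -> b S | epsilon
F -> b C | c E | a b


Counting alternatives per rule:
  B: 3 alternative(s)
  A: 2 alternative(s)
  E: 3 alternative(s)
  D: 2 alternative(s)
  S: 1 alternative(s)
  C: 2 alternative(s)
  F: 3 alternative(s)
Sum: 3 + 2 + 3 + 2 + 1 + 2 + 3 = 16

16


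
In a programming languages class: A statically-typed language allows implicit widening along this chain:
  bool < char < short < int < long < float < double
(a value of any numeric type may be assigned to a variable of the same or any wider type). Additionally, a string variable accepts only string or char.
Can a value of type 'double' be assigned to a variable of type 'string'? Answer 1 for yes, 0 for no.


Target variable type: string
Source value type: double
Rule: string accepts only {string, char}
  source 'double' in {string, char}? No
Result: 0

0


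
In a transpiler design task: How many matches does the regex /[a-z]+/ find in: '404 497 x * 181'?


Pattern: /[a-z]+/ (identifiers)
Input: '404 497 x * 181'
Scanning for matches:
  Match 1: 'x'
Total matches: 1

1


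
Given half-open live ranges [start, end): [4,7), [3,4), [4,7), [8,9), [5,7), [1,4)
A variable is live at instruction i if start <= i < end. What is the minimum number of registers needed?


Live ranges:
  Var0: [4, 7)
  Var1: [3, 4)
  Var2: [4, 7)
  Var3: [8, 9)
  Var4: [5, 7)
  Var5: [1, 4)
Sweep-line events (position, delta, active):
  pos=1 start -> active=1
  pos=3 start -> active=2
  pos=4 end -> active=1
  pos=4 end -> active=0
  pos=4 start -> active=1
  pos=4 start -> active=2
  pos=5 start -> active=3
  pos=7 end -> active=2
  pos=7 end -> active=1
  pos=7 end -> active=0
  pos=8 start -> active=1
  pos=9 end -> active=0
Maximum simultaneous active: 3
Minimum registers needed: 3

3


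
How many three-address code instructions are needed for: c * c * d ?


Expression: c * c * d
Generating three-address code (respecting * over +/- precedence):
  Instruction 1: t1 = c * c
  Instruction 2: t2 = t1 * d
Total instructions: 2

2


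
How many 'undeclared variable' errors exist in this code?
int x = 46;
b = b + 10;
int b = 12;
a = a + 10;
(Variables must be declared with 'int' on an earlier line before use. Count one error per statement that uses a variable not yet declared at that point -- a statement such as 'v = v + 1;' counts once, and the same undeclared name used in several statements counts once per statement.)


Scanning code line by line:
  Line 1: declare 'x' -> declared = ['x']
  Line 2: use 'b' -> ERROR (undeclared)
  Line 3: declare 'b' -> declared = ['b', 'x']
  Line 4: use 'a' -> ERROR (undeclared)
Total undeclared variable errors: 2

2


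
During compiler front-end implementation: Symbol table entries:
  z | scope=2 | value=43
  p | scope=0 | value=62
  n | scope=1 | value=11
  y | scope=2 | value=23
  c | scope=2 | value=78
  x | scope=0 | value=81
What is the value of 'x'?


Searching symbol table for 'x':
  z | scope=2 | value=43
  p | scope=0 | value=62
  n | scope=1 | value=11
  y | scope=2 | value=23
  c | scope=2 | value=78
  x | scope=0 | value=81 <- MATCH
Found 'x' at scope 0 with value 81

81


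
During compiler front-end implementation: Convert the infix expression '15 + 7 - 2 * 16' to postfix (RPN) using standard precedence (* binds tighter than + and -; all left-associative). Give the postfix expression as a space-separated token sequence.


Applying the shunting-yard algorithm:
  Operand 15 -> output
  Push '+' onto operator stack -> op-stack: [+]
  Operand 7 -> output
  See '-' (prec 1); top '+' (prec 1) >= it -> pop '+' to output
  Push '-' onto operator stack -> op-stack: [-]
  Operand 2 -> output
  Push '*' onto operator stack -> op-stack: [-, *]
  Operand 16 -> output
  End of input: pop '*' to output
  End of input: pop '-' to output
Postfix result: 15 7 + 2 16 * -

15 7 + 2 16 * -


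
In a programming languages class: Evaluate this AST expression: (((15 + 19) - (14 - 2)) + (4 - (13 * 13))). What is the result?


Expression: (((15 + 19) - (14 - 2)) + (4 - (13 * 13)))
Evaluating step by step:
  15 + 19 = 34
  14 - 2 = 12
  34 - 12 = 22
  13 * 13 = 169
  4 - 169 = -165
  22 + -165 = -143
Result: -143

-143


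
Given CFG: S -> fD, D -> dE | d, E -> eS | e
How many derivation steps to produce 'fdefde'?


Grammar: S -> fD, D -> dE | d, E -> eS | e
Deriving 'fdefde':
Step 1: S -> fD => fD
Step 2: D -> dE => fdE
Step 3: E -> eS => fdeS
Step 4: S -> fD => fdefD
Step 5: D -> dE => fdefdE
Step 6: E -> e => fdefde
Total derivation steps: 6

6


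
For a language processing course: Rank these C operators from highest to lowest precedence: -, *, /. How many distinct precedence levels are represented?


Looking up precedence for each operator:
  - -> precedence 5
  * -> precedence 6
  / -> precedence 6
Sorted highest to lowest: *, /, -
Distinct precedence values: [6, 5]
Number of distinct levels: 2

2


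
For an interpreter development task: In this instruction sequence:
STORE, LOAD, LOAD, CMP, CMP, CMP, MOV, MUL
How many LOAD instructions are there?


Scanning instruction sequence for LOAD:
  Position 1: STORE
  Position 2: LOAD <- MATCH
  Position 3: LOAD <- MATCH
  Position 4: CMP
  Position 5: CMP
  Position 6: CMP
  Position 7: MOV
  Position 8: MUL
Matches at positions: [2, 3]
Total LOAD count: 2

2


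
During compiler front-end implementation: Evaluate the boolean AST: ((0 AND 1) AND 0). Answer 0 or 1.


Step 1: Evaluate inner node
  0 AND 1 = 0
Step 2: Evaluate root node
  0 AND 0 = 0

0


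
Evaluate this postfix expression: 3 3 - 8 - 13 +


Processing tokens left to right:
Push 3, Push 3
Pop 3 and 3, compute 3 - 3 = 0, push 0
Push 8
Pop 0 and 8, compute 0 - 8 = -8, push -8
Push 13
Pop -8 and 13, compute -8 + 13 = 5, push 5
Stack result: 5

5


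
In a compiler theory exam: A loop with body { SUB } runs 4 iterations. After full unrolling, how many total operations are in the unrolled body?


Loop body operations: SUB (1 op per iteration)
Unrolling 4 iterations:
  Iteration 1: SUB (1 ops)
  Iteration 2: SUB (1 ops)
  Iteration 3: SUB (1 ops)
  Iteration 4: SUB (1 ops)
Total: 4 iterations * 1 ops/iter = 4 operations

4


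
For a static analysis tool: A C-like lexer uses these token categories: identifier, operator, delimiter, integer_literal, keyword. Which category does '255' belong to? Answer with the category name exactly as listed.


Token: '255'
Checking categories:
  identifier: no
  integer_literal: YES
  operator: no
  keyword: no
  delimiter: no
Category: integer_literal

integer_literal


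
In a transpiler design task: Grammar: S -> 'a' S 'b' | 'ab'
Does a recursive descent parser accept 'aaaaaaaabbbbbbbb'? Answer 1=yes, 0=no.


Grammar accepts strings of the form a^n b^n (n >= 1)
Word: 'aaaaaaaabbbbbbbb'
Counting: 8 a's and 8 b's
Check: 8 == 8? Yes
Derivation (S -> aSb applied 7 time(s), then S -> ab): S => aSb => aaSbb => aaaSbbb => aaaaSbbbb => aaaaaSbbbbb => aaaaaaSbbbbbb => aaaaaaaSbbbbbbb => aaaaaaaabbbbbbbb
Accepted

1


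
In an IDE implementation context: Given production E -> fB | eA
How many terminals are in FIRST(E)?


Production: E -> fB | eA
Examining each alternative for leading terminals:
  E -> fB : first terminal = 'f'
  E -> eA : first terminal = 'e'
FIRST(E) = {e, f}
Count: 2

2


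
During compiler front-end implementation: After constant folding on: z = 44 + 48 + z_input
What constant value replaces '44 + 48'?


Identifying constant sub-expression:
  Original: z = 44 + 48 + z_input
  44 and 48 are both compile-time constants
  Evaluating: 44 + 48 = 92
  After folding: z = 92 + z_input

92


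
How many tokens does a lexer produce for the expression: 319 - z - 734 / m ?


Scanning '319 - z - 734 / m'
Token 1: '319' -> integer_literal
Token 2: '-' -> operator
Token 3: 'z' -> identifier
Token 4: '-' -> operator
Token 5: '734' -> integer_literal
Token 6: '/' -> operator
Token 7: 'm' -> identifier
Total tokens: 7

7


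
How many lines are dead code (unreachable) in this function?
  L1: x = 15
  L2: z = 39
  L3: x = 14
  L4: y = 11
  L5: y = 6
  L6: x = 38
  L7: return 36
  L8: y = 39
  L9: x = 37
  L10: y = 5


Analyzing control flow:
  L1: reachable (before return)
  L2: reachable (before return)
  L3: reachable (before return)
  L4: reachable (before return)
  L5: reachable (before return)
  L6: reachable (before return)
  L7: reachable (return statement)
  L8: DEAD (after return at L7)
  L9: DEAD (after return at L7)
  L10: DEAD (after return at L7)
Return at L7, total lines = 10
Dead lines: L8 through L10
Count: 3

3


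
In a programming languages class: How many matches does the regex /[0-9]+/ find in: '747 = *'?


Pattern: /[0-9]+/ (int literals)
Input: '747 = *'
Scanning for matches:
  Match 1: '747'
Total matches: 1

1


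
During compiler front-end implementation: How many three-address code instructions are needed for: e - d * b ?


Expression: e - d * b
Generating three-address code (respecting * over +/- precedence):
  Instruction 1: t1 = d * b
  Instruction 2: t2 = e - t1
Total instructions: 2

2


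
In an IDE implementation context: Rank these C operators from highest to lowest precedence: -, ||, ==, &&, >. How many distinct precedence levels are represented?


Looking up precedence for each operator:
  - -> precedence 5
  || -> precedence 1
  == -> precedence 3
  && -> precedence 2
  > -> precedence 4
Sorted highest to lowest: -, >, ==, &&, ||
Distinct precedence values: [5, 4, 3, 2, 1]
Number of distinct levels: 5

5


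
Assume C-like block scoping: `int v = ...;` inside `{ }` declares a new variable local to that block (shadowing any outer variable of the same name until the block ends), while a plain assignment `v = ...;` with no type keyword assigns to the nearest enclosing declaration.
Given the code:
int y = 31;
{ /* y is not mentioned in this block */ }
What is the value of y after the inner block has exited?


Analyzing scoping rules:
Outer scope: declares y = 31
Inner block: y is neither redeclared nor assigned -> unchanged
After the block -> 31
Result: 31

31


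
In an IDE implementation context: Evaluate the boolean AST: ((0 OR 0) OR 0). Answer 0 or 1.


Step 1: Evaluate inner node
  0 OR 0 = 0
Step 2: Evaluate root node
  0 OR 0 = 0

0


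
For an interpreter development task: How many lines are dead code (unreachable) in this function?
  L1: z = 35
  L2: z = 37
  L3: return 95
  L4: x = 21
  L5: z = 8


Analyzing control flow:
  L1: reachable (before return)
  L2: reachable (before return)
  L3: reachable (return statement)
  L4: DEAD (after return at L3)
  L5: DEAD (after return at L3)
Return at L3, total lines = 5
Dead lines: L4 through L5
Count: 2

2


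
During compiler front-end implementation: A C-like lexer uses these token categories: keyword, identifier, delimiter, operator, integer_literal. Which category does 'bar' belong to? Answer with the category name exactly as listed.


Token: 'bar'
Checking categories:
  identifier: YES
  integer_literal: no
  operator: no
  keyword: no
  delimiter: no
Category: identifier

identifier


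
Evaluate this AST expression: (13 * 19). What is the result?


Expression: (13 * 19)
Evaluating step by step:
  13 * 19 = 247
Result: 247

247


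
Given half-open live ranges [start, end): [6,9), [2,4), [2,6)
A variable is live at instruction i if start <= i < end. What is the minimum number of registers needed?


Live ranges:
  Var0: [6, 9)
  Var1: [2, 4)
  Var2: [2, 6)
Sweep-line events (position, delta, active):
  pos=2 start -> active=1
  pos=2 start -> active=2
  pos=4 end -> active=1
  pos=6 end -> active=0
  pos=6 start -> active=1
  pos=9 end -> active=0
Maximum simultaneous active: 2
Minimum registers needed: 2

2


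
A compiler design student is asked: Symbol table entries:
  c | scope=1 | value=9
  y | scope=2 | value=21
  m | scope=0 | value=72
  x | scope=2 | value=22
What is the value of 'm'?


Searching symbol table for 'm':
  c | scope=1 | value=9
  y | scope=2 | value=21
  m | scope=0 | value=72 <- MATCH
  x | scope=2 | value=22
Found 'm' at scope 0 with value 72

72


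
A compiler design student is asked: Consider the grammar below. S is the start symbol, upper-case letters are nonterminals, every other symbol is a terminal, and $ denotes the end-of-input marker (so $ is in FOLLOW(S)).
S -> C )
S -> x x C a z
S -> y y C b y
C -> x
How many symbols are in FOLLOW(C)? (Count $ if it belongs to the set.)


S is the start symbol and does not occur in any rule body, so FOLLOW(S) = {$}.
Examining every occurrence of C in a rule body:
  S -> C ) : C is followed by terminal ')' -> add ')'
  S -> x x C a z : C is followed by terminal 'a' -> add 'a'
  S -> y y C b y : C is followed by terminal 'b' -> add 'b'
  C -> x : C does not occur in the body -> contributes nothing
FOLLOW(C) = {), a, b}
Count: 3

3


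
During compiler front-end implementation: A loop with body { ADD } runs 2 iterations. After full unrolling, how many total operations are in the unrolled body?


Loop body operations: ADD (1 op per iteration)
Unrolling 2 iterations:
  Iteration 1: ADD (1 ops)
  Iteration 2: ADD (1 ops)
Total: 2 iterations * 1 ops/iter = 2 operations

2


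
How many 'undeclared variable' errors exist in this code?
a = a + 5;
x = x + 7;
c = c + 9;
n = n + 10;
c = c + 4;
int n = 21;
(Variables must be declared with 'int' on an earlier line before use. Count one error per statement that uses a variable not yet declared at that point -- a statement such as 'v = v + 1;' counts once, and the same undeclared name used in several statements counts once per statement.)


Scanning code line by line:
  Line 1: use 'a' -> ERROR (undeclared)
  Line 2: use 'x' -> ERROR (undeclared)
  Line 3: use 'c' -> ERROR (undeclared)
  Line 4: use 'n' -> ERROR (undeclared)
  Line 5: use 'c' -> ERROR (undeclared)
  Line 6: declare 'n' -> declared = ['n']
Total undeclared variable errors: 5

5


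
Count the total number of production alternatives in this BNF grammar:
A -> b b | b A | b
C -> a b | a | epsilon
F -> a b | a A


Counting alternatives per rule:
  A: 3 alternative(s)
  C: 3 alternative(s)
  F: 2 alternative(s)
Sum: 3 + 3 + 2 = 8

8


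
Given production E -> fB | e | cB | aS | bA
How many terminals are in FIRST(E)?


Production: E -> fB | e | cB | aS | bA
Examining each alternative for leading terminals:
  E -> fB : first terminal = 'f'
  E -> e : first terminal = 'e'
  E -> cB : first terminal = 'c'
  E -> aS : first terminal = 'a'
  E -> bA : first terminal = 'b'
FIRST(E) = {a, b, c, e, f}
Count: 5

5
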